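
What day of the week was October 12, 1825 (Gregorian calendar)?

January 1, 1825 is a Saturday.
October 12 is day 285 of the year, i.e. 284 days after Jan 1.
284 mod 7 = 4, so advance 4 weekdays from Saturday: Wednesday.

Wednesday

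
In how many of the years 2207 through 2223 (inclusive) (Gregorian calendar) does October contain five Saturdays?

7

October has 31 days; it has five Saturdays when Saturday falls among the first (month-length − 28) days — i.e. when October 1 is one of Saturday/Friday/Thursday.
October 1 by year: 2207:Thu✓ 2208:Sat✓ 2209:Sun 2210:Mon 2211:Tue 2212:Thu✓ 2213:Fri✓ 2214:Sat✓ 2215:Sun 2216:Tue 2217:Wed 2218:Thu✓ 2219:Fri✓ 2220:Sun 2221:Mon 2222:Tue 2223:Wed
Years with five Saturdays: 2207, 2208, 2212, 2213, 2214, 2218, 2219 → 7.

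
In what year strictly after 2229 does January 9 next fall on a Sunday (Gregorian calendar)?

From one year to the next, a fixed date's weekday advances by 1, or by 2 when a Feb 29 lies between the two dates.
2229: January 9 is Friday.
2230: Saturday (+1)
2231: Sunday (+1)
January 9 falls on a Sunday in 2231.

2231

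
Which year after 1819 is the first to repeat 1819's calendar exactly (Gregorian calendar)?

Two years share a calendar iff Jan 1 falls on the same weekday and both are leap or both are common. 1819: Jan 1 is Friday, common year.
1820: Jan 1 Saturday, leap
1821: Jan 1 Monday, common
1822: Jan 1 Tuesday, common
1823: Jan 1 Wednesday, common
1824: Jan 1 Thursday, leap
1825: Jan 1 Saturday, common
1826: Jan 1 Sunday, common
1827: Jan 1 Monday, common
1828: Jan 1 Tuesday, leap
1829: Jan 1 Thursday, common
1830: Jan 1 Friday, common
1830 matches on both conditions.

1830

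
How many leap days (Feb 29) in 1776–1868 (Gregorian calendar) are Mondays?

Leap years in 1776–1868: 23 of them.
Feb 29 weekday advances by 5 (mod 7) from one leap year to the next four years later (or differs when a century non-leap intervenes).
Leap-day weekdays: 1776:Thu 1780:Tue 1784:Sun 1788:Fri 1792:Wed 1796:Mon✓ 1804:Wed 1808:Mon✓ 1812:Sat 1816:Thu 1820:Tue 1824:Sun 1828:Fri 1832:Wed 1836:Mon✓ 1840:Sat 1844:Thu 1848:Tue 1852:Sun 1856:Fri 1860:Wed 1864:Mon✓ 1868:Sat
Monday: 1796, 1808, 1836, 1864 → 4.

4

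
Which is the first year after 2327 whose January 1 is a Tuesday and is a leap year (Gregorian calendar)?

Jan 1 advances by 2 weekdays after a leap year and by 1 after a common year.
2327: Jan 1 is Saturday.
2328: Sunday (leap)
2329: Tuesday
2330: Wednesday
2331: Thursday
2332: Friday (leap)
2333: Sunday
2334: Monday
2335: Tuesday
2336: Wednesday (leap)
2337: Friday
2338: Saturday
2339: Sunday
2340: Monday (leap)
2341: Wednesday
2342: Thursday
2343: Friday
2344: Saturday (leap)
2345: Monday
2346: Tuesday
2347: Wednesday
2348: Thursday (leap)
2349: Saturday
2350: Sunday
2351: Monday
2352: Tuesday (leap)
2352 begins on a Tuesday and is a leap year.

2352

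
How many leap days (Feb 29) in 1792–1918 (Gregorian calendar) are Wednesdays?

Leap years in 1792–1918: 30 of them.
Feb 29 weekday advances by 5 (mod 7) from one leap year to the next four years later (or differs when a century non-leap intervenes).
Leap-day weekdays: 1792:Wed✓ 1796:Mon 1804:Wed✓ 1808:Mon 1812:Sat 1816:Thu 1820:Tue 1824:Sun 1828:Fri 1832:Wed✓ 1836:Mon 1840:Sat 1844:Thu …(4 more)… 1864:Mon 1868:Sat 1872:Thu 1876:Tue 1880:Sun 1884:Fri 1888:Wed✓ 1892:Mon 1896:Sat 1904:Mon 1908:Sat 1912:Thu 1916:Tue
Wednesday: 1792, 1804, 1832, 1860, 1888 → 5.

5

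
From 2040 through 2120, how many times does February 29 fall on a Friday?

Leap years in 2040–2120: 20 of them.
Feb 29 weekday advances by 5 (mod 7) from one leap year to the next four years later (or differs when a century non-leap intervenes).
Leap-day weekdays: 2040:Wed 2044:Mon 2048:Sat 2052:Thu 2056:Tue 2060:Sun 2064:Fri✓ 2068:Wed 2072:Mon 2076:Sat 2080:Thu 2084:Tue 2088:Sun 2092:Fri✓ 2096:Wed 2104:Fri✓ 2108:Wed 2112:Mon 2116:Sat 2120:Thu
Friday: 2064, 2092, 2104 → 3.

3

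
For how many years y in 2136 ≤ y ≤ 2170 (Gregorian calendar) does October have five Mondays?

October has 31 days; it has five Mondays when Monday falls among the first (month-length − 28) days — i.e. when October 1 is one of Monday/Sunday/Saturday.
October 1 by year: 2136:Mon✓ 2137:Tue 2138:Wed 2139:Thu 2140:Sat✓ 2141:Sun✓ 2142:Mon✓ 2143:Tue 2144:Thu 2145:Fri 2146:Sat✓ 2147:Sun✓ 2148:Tue 2149:Wed 2150:Thu …(5 more)… 2156:Fri 2157:Sat✓ 2158:Sun✓ 2159:Mon✓ 2160:Wed 2161:Thu 2162:Fri 2163:Sat✓ 2164:Mon✓ 2165:Tue 2166:Wed 2167:Thu 2168:Sat✓ 2169:Sun✓ 2170:Mon✓
Years with five Mondays: 2136, 2140, 2141, 2142, 2146, 2147, 2152, 2153, 2157, 2158, 2159, 2163, 2164, 2168, 2169, 2170 → 16.

16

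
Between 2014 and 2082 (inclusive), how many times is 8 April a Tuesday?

10

Track 8 April's weekday year by year (advancing +1, or +2 across a Feb 29):
  2014: Tue ✓  2015: Wed (+1)  2016: Fri (+2)  2017: Sat (+1)  2018: Sun (+1)
  2019: Mon (+1)  2020: Wed (+2)  2021: Thu (+1)  2022: Fri (+1)  2023: Sat (+1)
  2024: Mon (+2)  2025: Tue (+1) ✓  2026: Wed (+1)  2027: Thu (+1)  … (41 more years) …
  2069: Mon (+1)  2070: Tue (+1) ✓  2071: Wed (+1)  2072: Fri (+2)  2073: Sat (+1)
  2074: Sun (+1)  2075: Mon (+1)  2076: Wed (+2)  2077: Thu (+1)  2078: Fri (+1)
  2079: Sat (+1)  2080: Mon (+2)  2081: Tue (+1) ✓  2082: Wed (+1)
Tuesday years: 2014, 2025, 2031, 2036, 2042, 2053, 2059, 2064, 2070, 2081 — 10 in total.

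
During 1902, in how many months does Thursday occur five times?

A month of length L has five Thursdays iff its first Thursday is on day ≤ L−28 (so day 1–3 in a 31-day month, 1–2 in a 30-day month, day 1 in a leap February).
Checking each month of 1902: Jan starts Wed (31d) ✓; Feb starts Sat (28d); Mar starts Sat (31d); Apr starts Tue (30d); May starts Thu (31d) ✓; Jun starts Sun (30d); Jul starts Tue (31d) ✓; Aug starts Fri (31d); Sep starts Mon (30d); Oct starts Wed (31d) ✓; Nov starts Sat (30d); Dec starts Mon (31d).
Five-Thursday months: January, May, July, October → 4.

4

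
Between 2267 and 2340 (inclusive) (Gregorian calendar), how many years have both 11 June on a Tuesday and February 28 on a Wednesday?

3

Check each year's weekday for 11 June and February 28:
  2267: Tue/Thu  2268: Thu/Fri  2269: Fri/Sun  2270: Sat/Mon  2271: Sun/Tue  2272: Tue/Wed ✓  2273: Wed/Fri  2274: Thu/Sat  2275: Fri/Sun  2276: Sun/Mon  2277: Mon/Wed  2278: Tue/Thu  2279: Wed/Fri  2280: Fri/Sat  …(46 more)…  2327: Sat/Mon  2328: Mon/Tue  2329: Tue/Thu  2330: Wed/Fri  2331: Thu/Sat  2332: Sat/Sun  2333: Sun/Tue  2334: Mon/Wed  2335: Tue/Thu  2336: Thu/Fri  2337: Fri/Sun  2338: Sat/Mon  2339: Sun/Tue  2340: Tue/Wed ✓
Both conditions hold in: 2272, 2312, 2340 — 3.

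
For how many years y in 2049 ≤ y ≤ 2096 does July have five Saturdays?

22

July has 31 days; it has five Saturdays when Saturday falls among the first (month-length − 28) days — i.e. when July 1 is one of Saturday/Friday/Thursday.
July 1 by year: 2049:Thu✓ 2050:Fri✓ 2051:Sat✓ 2052:Mon 2053:Tue 2054:Wed 2055:Thu✓ 2056:Sat✓ 2057:Sun 2058:Mon 2059:Tue 2060:Thu✓ 2061:Fri✓ 2062:Sat✓ 2063:Sun …(18 more)… 2082:Wed 2083:Thu✓ 2084:Sat✓ 2085:Sun 2086:Mon 2087:Tue 2088:Thu✓ 2089:Fri✓ 2090:Sat✓ 2091:Sun 2092:Tue 2093:Wed 2094:Thu✓ 2095:Fri✓ 2096:Sun
Years with five Saturdays: 2049, 2050, 2051, 2055, 2056, 2060, 2061, 2062, 2066, 2067, 2072, 2073, 2077, 2078, 2079, 2083, 2084, 2088, 2089, 2090, 2094, 2095 → 22.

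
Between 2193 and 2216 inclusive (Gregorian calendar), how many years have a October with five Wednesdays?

October has 31 days; it has five Wednesdays when Wednesday falls among the first (month-length − 28) days — i.e. when October 1 is one of Wednesday/Tuesday/Monday.
October 1 by year: 2193:Tue✓ 2194:Wed✓ 2195:Thu 2196:Sat 2197:Sun 2198:Mon✓ 2199:Tue✓ 2200:Wed✓ 2201:Thu 2202:Fri 2203:Sat 2204:Mon✓ 2205:Tue✓ 2206:Wed✓ 2207:Thu 2208:Sat 2209:Sun 2210:Mon✓ 2211:Tue✓ 2212:Thu 2213:Fri 2214:Sat 2215:Sun 2216:Tue✓
Years with five Wednesdays: 2193, 2194, 2198, 2199, 2200, 2204, 2205, 2206, 2210, 2211, 2216 → 11.

11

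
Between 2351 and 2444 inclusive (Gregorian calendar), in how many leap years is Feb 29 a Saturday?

3

Leap years in 2351–2444: 24 of them.
Feb 29 weekday advances by 5 (mod 7) from one leap year to the next four years later (or differs when a century non-leap intervenes).
Leap-day weekdays: 2352:Fri 2356:Wed 2360:Mon 2364:Sat✓ 2368:Thu 2372:Tue 2376:Sun 2380:Fri 2384:Wed 2388:Mon 2392:Sat✓ 2396:Thu 2400:Tue 2404:Sun 2408:Fri 2412:Wed 2416:Mon 2420:Sat✓ 2424:Thu 2428:Tue 2432:Sun 2436:Fri 2440:Wed 2444:Mon
Saturday: 2364, 2392, 2420 → 3.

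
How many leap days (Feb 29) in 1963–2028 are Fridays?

Leap years in 1963–2028: 17 of them.
Feb 29 weekday advances by 5 (mod 7) from one leap year to the next four years later (or differs when a century non-leap intervenes).
Leap-day weekdays: 1964:Sat 1968:Thu 1972:Tue 1976:Sun 1980:Fri✓ 1984:Wed 1988:Mon 1992:Sat 1996:Thu 2000:Tue 2004:Sun 2008:Fri✓ 2012:Wed 2016:Mon 2020:Sat 2024:Thu 2028:Tue
Friday: 1980, 2008 → 2.

2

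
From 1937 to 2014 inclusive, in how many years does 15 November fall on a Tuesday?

11

Track 15 November's weekday year by year (advancing +1, or +2 across a Feb 29):
  1937: Mon  1938: Tue (+1) ✓  1939: Wed (+1)  1940: Fri (+2)  1941: Sat (+1)
  1942: Sun (+1)  1943: Mon (+1)  1944: Wed (+2)  1945: Thu (+1)  1946: Fri (+1)
  1947: Sat (+1)  1948: Mon (+2)  1949: Tue (+1) ✓  1950: Wed (+1)  … (50 more years) …
  2001: Thu (+1)  2002: Fri (+1)  2003: Sat (+1)  2004: Mon (+2)  2005: Tue (+1) ✓
  2006: Wed (+1)  2007: Thu (+1)  2008: Sat (+2)  2009: Sun (+1)  2010: Mon (+1)
  2011: Tue (+1) ✓  2012: Thu (+2)  2013: Fri (+1)  2014: Sat (+1)
Tuesday years: 1938, 1949, 1955, 1960, 1966, 1977, 1983, 1988, 1994, 2005, 2011 — 11 in total.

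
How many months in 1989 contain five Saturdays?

A month of length L has five Saturdays iff its first Saturday is on day ≤ L−28 (so day 1–3 in a 31-day month, 1–2 in a 30-day month, day 1 in a leap February).
Checking each month of 1989: Jan starts Sun (31d); Feb starts Wed (28d); Mar starts Wed (31d); Apr starts Sat (30d) ✓; May starts Mon (31d); Jun starts Thu (30d); Jul starts Sat (31d) ✓; Aug starts Tue (31d); Sep starts Fri (30d) ✓; Oct starts Sun (31d); Nov starts Wed (30d); Dec starts Fri (31d) ✓.
Five-Saturday months: April, July, September, December → 4.

4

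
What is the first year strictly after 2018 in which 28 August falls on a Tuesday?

From one year to the next, a fixed date's weekday advances by 1, or by 2 when a Feb 29 lies between the two dates.
2018: August 28 is Tuesday.
2019: Wednesday (+1)
2020: Friday (+2)
2021: Saturday (+1)
2022: Sunday (+1)
2023: Monday (+1)
2024: Wednesday (+2)
2025: Thursday (+1)
2026: Friday (+1)
2027: Saturday (+1)
2028: Monday (+2)
2029: Tuesday (+1)
28 August falls on a Tuesday in 2029.

2029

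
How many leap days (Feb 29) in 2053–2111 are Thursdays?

Leap years in 2053–2111: 13 of them.
Feb 29 weekday advances by 5 (mod 7) from one leap year to the next four years later (or differs when a century non-leap intervenes).
Leap-day weekdays: 2056:Tue 2060:Sun 2064:Fri 2068:Wed 2072:Mon 2076:Sat 2080:Thu✓ 2084:Tue 2088:Sun 2092:Fri 2096:Wed 2104:Fri 2108:Wed
Thursday: 2080 → 1.

1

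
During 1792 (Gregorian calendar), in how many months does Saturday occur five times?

A month of length L has five Saturdays iff its first Saturday is on day ≤ L−28 (so day 1–3 in a 31-day month, 1–2 in a 30-day month, day 1 in a leap February).
Checking each month of 1792: Jan starts Sun (31d); Feb starts Wed (29d); Mar starts Thu (31d) ✓; Apr starts Sun (30d); May starts Tue (31d); Jun starts Fri (30d) ✓; Jul starts Sun (31d); Aug starts Wed (31d); Sep starts Sat (30d) ✓; Oct starts Mon (31d); Nov starts Thu (30d); Dec starts Sat (31d) ✓.
Five-Saturday months: March, June, September, December → 4.

4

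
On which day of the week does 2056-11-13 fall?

January 1, 2056 is a Saturday.
November 13 is day 318 of the year, i.e. 317 days after Jan 1.
317 mod 7 = 2, so advance 2 weekdays from Saturday: Monday.

Monday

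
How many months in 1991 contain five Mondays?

A month of length L has five Mondays iff its first Monday is on day ≤ L−28 (so day 1–3 in a 31-day month, 1–2 in a 30-day month, day 1 in a leap February).
Checking each month of 1991: Jan starts Tue (31d); Feb starts Fri (28d); Mar starts Fri (31d); Apr starts Mon (30d) ✓; May starts Wed (31d); Jun starts Sat (30d); Jul starts Mon (31d) ✓; Aug starts Thu (31d); Sep starts Sun (30d) ✓; Oct starts Tue (31d); Nov starts Fri (30d); Dec starts Sun (31d) ✓.
Five-Monday months: April, July, September, December → 4.

4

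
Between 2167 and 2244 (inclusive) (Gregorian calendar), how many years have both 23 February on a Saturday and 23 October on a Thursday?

Check each year's weekday for 23 February and 23 October:
  2167: Mon/Fri  2168: Tue/Sun  2169: Thu/Mon  2170: Fri/Tue  2171: Sat/Wed  2172: Sun/Fri  2173: Tue/Sat  2174: Wed/Sun  2175: Thu/Mon  2176: Fri/Wed  2177: Sun/Thu  2178: Mon/Fri  2179: Tue/Sat  2180: Wed/Mon  …(50 more)…  2231: Wed/Sun  2232: Thu/Tue  2233: Sat/Wed  2234: Sun/Thu  2235: Mon/Fri  2236: Tue/Sun  2237: Thu/Mon  2238: Fri/Tue  2239: Sat/Wed  2240: Sun/Fri  2241: Tue/Sat  2242: Wed/Sun  2243: Thu/Mon  2244: Fri/Wed
Both conditions hold in: 2188, 2228 — 2.

2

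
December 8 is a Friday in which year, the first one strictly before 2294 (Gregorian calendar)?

2293

From one year to the next, a fixed date's weekday advances by 1, or by 2 when a Feb 29 lies between the two dates.
2294: December 8 is Saturday.
2293: Friday (−1)
December 8 falls on a Friday in 2293.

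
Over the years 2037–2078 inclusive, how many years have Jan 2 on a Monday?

6

Track Jan 2's weekday year by year (advancing +1, or +2 across a Feb 29):
  2037: Fri  2038: Sat (+1)  2039: Sun (+1)  2040: Mon (+1) ✓  2041: Wed (+2)
  2042: Thu (+1)  2043: Fri (+1)  2044: Sat (+1)  2045: Mon (+2) ✓  2046: Tue (+1)
  2047: Wed (+1)  2048: Thu (+1)  2049: Sat (+2)  2050: Sun (+1)  … (14 more years) …
  2065: Fri (+2)  2066: Sat (+1)  2067: Sun (+1)  2068: Mon (+1) ✓  2069: Wed (+2)
  2070: Thu (+1)  2071: Fri (+1)  2072: Sat (+1)  2073: Mon (+2) ✓  2074: Tue (+1)
  2075: Wed (+1)  2076: Thu (+1)  2077: Sat (+2)  2078: Sun (+1)
Monday years: 2040, 2045, 2051, 2062, 2068, 2073 — 6 in total.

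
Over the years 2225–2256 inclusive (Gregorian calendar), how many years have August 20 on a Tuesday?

Track August 20's weekday year by year (advancing +1, or +2 across a Feb 29):
  2225: Sat  2226: Sun (+1)  2227: Mon (+1)  2228: Wed (+2)  2229: Thu (+1)
  2230: Fri (+1)  2231: Sat (+1)  2232: Mon (+2)  2233: Tue (+1) ✓  2234: Wed (+1)
  2235: Thu (+1)  2236: Sat (+2)  2237: Sun (+1)  2238: Mon (+1)  … (4 more years) …
  2243: Sun (+1)  2244: Tue (+2) ✓  2245: Wed (+1)  2246: Thu (+1)  2247: Fri (+1)
  2248: Sun (+2)  2249: Mon (+1)  2250: Tue (+1) ✓  2251: Wed (+1)  2252: Fri (+2)
  2253: Sat (+1)  2254: Sun (+1)  2255: Mon (+1)  2256: Wed (+2)
Tuesday years: 2233, 2239, 2244, 2250 — 4 in total.

4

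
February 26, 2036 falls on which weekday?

January 1, 2036 is a Tuesday.
February 26 is day 57 of the year, i.e. 56 days after Jan 1.
56 mod 7 = 0, so advance 0 weekdays from Tuesday: Tuesday.

Tuesday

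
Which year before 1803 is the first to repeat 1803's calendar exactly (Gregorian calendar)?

1791

Two years share a calendar iff Jan 1 falls on the same weekday and both are leap or both are common. 1803: Jan 1 is Saturday, common year.
1802: Jan 1 Friday, common
1801: Jan 1 Thursday, common
1800: Jan 1 Wednesday, common
1799: Jan 1 Tuesday, common
1798: Jan 1 Monday, common
1797: Jan 1 Sunday, common
1796: Jan 1 Friday, leap
1795: Jan 1 Thursday, common
1794: Jan 1 Wednesday, common
1793: Jan 1 Tuesday, common
1792: Jan 1 Sunday, leap
1791: Jan 1 Saturday, common
1791 matches on both conditions.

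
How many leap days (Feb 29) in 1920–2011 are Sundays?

4

Leap years in 1920–2011: 23 of them.
Feb 29 weekday advances by 5 (mod 7) from one leap year to the next four years later (or differs when a century non-leap intervenes).
Leap-day weekdays: 1920:Sun✓ 1924:Fri 1928:Wed 1932:Mon 1936:Sat 1940:Thu 1944:Tue 1948:Sun✓ 1952:Fri 1956:Wed 1960:Mon 1964:Sat 1968:Thu 1972:Tue 1976:Sun✓ 1980:Fri 1984:Wed 1988:Mon 1992:Sat 1996:Thu 2000:Tue 2004:Sun✓ 2008:Fri
Sunday: 1920, 1948, 1976, 2004 → 4.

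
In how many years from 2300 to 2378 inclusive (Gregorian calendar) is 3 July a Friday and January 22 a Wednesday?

3

Check each year's weekday for 3 July and January 22:
  2300: Tue/Mon  2301: Wed/Tue  2302: Thu/Wed  2303: Fri/Thu  2304: Sun/Fri  2305: Mon/Sun  2306: Tue/Mon  2307: Wed/Tue  2308: Fri/Wed ✓  2309: Sat/Fri  2310: Sun/Sat  2311: Mon/Sun  2312: Wed/Mon  2313: Thu/Wed  …(51 more)…  2365: Sat/Fri  2366: Sun/Sat  2367: Mon/Sun  2368: Wed/Mon  2369: Thu/Wed  2370: Fri/Thu  2371: Sat/Fri  2372: Mon/Sat  2373: Tue/Mon  2374: Wed/Tue  2375: Thu/Wed  2376: Sat/Thu  2377: Sun/Sat  2378: Mon/Sun
Both conditions hold in: 2308, 2336, 2364 — 3.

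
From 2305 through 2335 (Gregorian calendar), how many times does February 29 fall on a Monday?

Leap years in 2305–2335: 7 of them.
Feb 29 weekday advances by 5 (mod 7) from one leap year to the next four years later (or differs when a century non-leap intervenes).
Leap-day weekdays: 2308:Sat 2312:Thu 2316:Tue 2320:Sun 2324:Fri 2328:Wed 2332:Mon✓
Monday: 2332 → 1.

1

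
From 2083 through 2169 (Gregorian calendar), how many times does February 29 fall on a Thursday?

Leap years in 2083–2169: 21 of them.
Feb 29 weekday advances by 5 (mod 7) from one leap year to the next four years later (or differs when a century non-leap intervenes).
Leap-day weekdays: 2084:Tue 2088:Sun 2092:Fri 2096:Wed 2104:Fri 2108:Wed 2112:Mon 2116:Sat 2120:Thu✓ 2124:Tue 2128:Sun 2132:Fri 2136:Wed 2140:Mon 2144:Sat 2148:Thu✓ 2152:Tue 2156:Sun 2160:Fri 2164:Wed 2168:Mon
Thursday: 2120, 2148 → 2.

2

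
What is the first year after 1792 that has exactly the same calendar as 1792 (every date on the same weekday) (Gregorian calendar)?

1804

Two years share a calendar iff Jan 1 falls on the same weekday and both are leap or both are common. 1792: Jan 1 is Sunday, leap year.
1793: Jan 1 Tuesday, common
1794: Jan 1 Wednesday, common
1795: Jan 1 Thursday, common
1796: Jan 1 Friday, leap
1797: Jan 1 Sunday, common
1798: Jan 1 Monday, common
1799: Jan 1 Tuesday, common
1800: Jan 1 Wednesday, common
1801: Jan 1 Thursday, common
1802: Jan 1 Friday, common
1803: Jan 1 Saturday, common
1804: Jan 1 Sunday, leap
1804 matches on both conditions.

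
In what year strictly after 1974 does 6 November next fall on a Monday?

1978

From one year to the next, a fixed date's weekday advances by 1, or by 2 when a Feb 29 lies between the two dates.
1974: November 6 is Wednesday.
1975: Thursday (+1)
1976: Saturday (+2)
1977: Sunday (+1)
1978: Monday (+1)
6 November falls on a Monday in 1978.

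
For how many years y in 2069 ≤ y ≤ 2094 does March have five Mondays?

12

March has 31 days; it has five Mondays when Monday falls among the first (month-length − 28) days — i.e. when March 1 is one of Monday/Sunday/Saturday.
March 1 by year: 2069:Fri 2070:Sat✓ 2071:Sun✓ 2072:Tue 2073:Wed 2074:Thu 2075:Fri 2076:Sun✓ 2077:Mon✓ 2078:Tue 2079:Wed 2080:Fri 2081:Sat✓ 2082:Sun✓ 2083:Mon✓ 2084:Wed 2085:Thu 2086:Fri 2087:Sat✓ 2088:Mon✓ 2089:Tue 2090:Wed 2091:Thu 2092:Sat✓ 2093:Sun✓ 2094:Mon✓
Years with five Mondays: 2070, 2071, 2076, 2077, 2081, 2082, 2083, 2087, 2088, 2092, 2093, 2094 → 12.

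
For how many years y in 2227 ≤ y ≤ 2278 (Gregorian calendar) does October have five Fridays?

October has 31 days; it has five Fridays when Friday falls among the first (month-length − 28) days — i.e. when October 1 is one of Friday/Thursday/Wednesday.
October 1 by year: 2227:Mon 2228:Wed✓ 2229:Thu✓ 2230:Fri✓ 2231:Sat 2232:Mon 2233:Tue 2234:Wed✓ 2235:Thu✓ 2236:Sat 2237:Sun 2238:Mon 2239:Tue 2240:Thu✓ 2241:Fri✓ …(22 more)… 2264:Sat 2265:Sun 2266:Mon 2267:Tue 2268:Thu✓ 2269:Fri✓ 2270:Sat 2271:Sun 2272:Tue 2273:Wed✓ 2274:Thu✓ 2275:Fri✓ 2276:Sun 2277:Mon 2278:Tue
Years with five Fridays: 2228, 2229, 2230, 2234, 2235, 2240, 2241, 2245, 2246, 2247, 2251, 2252, 2256, 2257, 2258, 2262, 2263, 2268, 2269, 2273, 2274, 2275 → 22.

22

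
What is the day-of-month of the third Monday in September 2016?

19

September 1, 2016 is a Thursday, so the first Monday is the 5th.
The third Monday is 5 + 14 = 19.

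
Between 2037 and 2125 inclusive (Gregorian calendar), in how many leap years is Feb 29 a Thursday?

Leap years in 2037–2125: 21 of them.
Feb 29 weekday advances by 5 (mod 7) from one leap year to the next four years later (or differs when a century non-leap intervenes).
Leap-day weekdays: 2040:Wed 2044:Mon 2048:Sat 2052:Thu✓ 2056:Tue 2060:Sun 2064:Fri 2068:Wed 2072:Mon 2076:Sat 2080:Thu✓ 2084:Tue 2088:Sun 2092:Fri 2096:Wed 2104:Fri 2108:Wed 2112:Mon 2116:Sat 2120:Thu✓ 2124:Tue
Thursday: 2052, 2080, 2120 → 3.

3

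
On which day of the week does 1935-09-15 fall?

January 1, 1935 is a Tuesday.
September 15 is day 258 of the year, i.e. 257 days after Jan 1.
257 mod 7 = 5, so advance 5 weekdays from Tuesday: Sunday.

Sunday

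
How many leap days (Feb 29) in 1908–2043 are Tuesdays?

Leap years in 1908–2043: 34 of them.
Feb 29 weekday advances by 5 (mod 7) from one leap year to the next four years later (or differs when a century non-leap intervenes).
Leap-day weekdays: 1908:Sat 1912:Thu 1916:Tue✓ 1920:Sun 1924:Fri 1928:Wed 1932:Mon 1936:Sat 1940:Thu 1944:Tue✓ 1948:Sun 1952:Fri 1956:Wed …(8 more)… 1992:Sat 1996:Thu 2000:Tue✓ 2004:Sun 2008:Fri 2012:Wed 2016:Mon 2020:Sat 2024:Thu 2028:Tue✓ 2032:Sun 2036:Fri 2040:Wed
Tuesday: 1916, 1944, 1972, 2000, 2028 → 5.

5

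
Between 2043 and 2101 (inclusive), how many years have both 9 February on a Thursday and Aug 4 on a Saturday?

2

Check each year's weekday for 9 February and Aug 4:
  2043: Mon/Tue  2044: Tue/Thu  2045: Thu/Fri  2046: Fri/Sat  2047: Sat/Sun  2048: Sun/Tue  2049: Tue/Wed  2050: Wed/Thu  2051: Thu/Fri  2052: Fri/Sun  2053: Sun/Mon  2054: Mon/Tue  2055: Tue/Wed  2056: Wed/Fri  …(31 more)…  2088: Mon/Wed  2089: Wed/Thu  2090: Thu/Fri  2091: Fri/Sat  2092: Sat/Mon  2093: Mon/Tue  2094: Tue/Wed  2095: Wed/Thu  2096: Thu/Sat ✓  2097: Sat/Sun  2098: Sun/Mon  2099: Mon/Tue  2100: Tue/Wed  2101: Wed/Thu
Both conditions hold in: 2068, 2096 — 2.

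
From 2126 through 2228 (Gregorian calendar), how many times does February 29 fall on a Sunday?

Leap years in 2126–2228: 25 of them.
Feb 29 weekday advances by 5 (mod 7) from one leap year to the next four years later (or differs when a century non-leap intervenes).
Leap-day weekdays: 2128:Sun✓ 2132:Fri 2136:Wed 2140:Mon 2144:Sat 2148:Thu 2152:Tue 2156:Sun✓ 2160:Fri 2164:Wed 2168:Mon 2172:Sat 2176:Thu 2180:Tue 2184:Sun✓ 2188:Fri 2192:Wed 2196:Mon 2204:Wed 2208:Mon 2212:Sat 2216:Thu 2220:Tue 2224:Sun✓ 2228:Fri
Sunday: 2128, 2156, 2184, 2224 → 4.

4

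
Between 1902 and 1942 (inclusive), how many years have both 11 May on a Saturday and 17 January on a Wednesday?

Check each year's weekday for 11 May and 17 January:
  1902: Sun/Fri  1903: Mon/Sat  1904: Wed/Sun  1905: Thu/Tue  1906: Fri/Wed  1907: Sat/Thu  1908: Mon/Fri  1909: Tue/Sun  1910: Wed/Mon  1911: Thu/Tue  1912: Sat/Wed ✓  1913: Sun/Fri  1914: Mon/Sat  1915: Tue/Sun  …(13 more)…  1929: Sat/Thu  1930: Sun/Fri  1931: Mon/Sat  1932: Wed/Sun  1933: Thu/Tue  1934: Fri/Wed  1935: Sat/Thu  1936: Mon/Fri  1937: Tue/Sun  1938: Wed/Mon  1939: Thu/Tue  1940: Sat/Wed ✓  1941: Sun/Fri  1942: Mon/Sat
Both conditions hold in: 1912, 1940 — 2.

2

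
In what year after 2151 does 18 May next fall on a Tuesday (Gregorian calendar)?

2156

From one year to the next, a fixed date's weekday advances by 1, or by 2 when a Feb 29 lies between the two dates.
2151: May 18 is Tuesday.
2152: Thursday (+2)
2153: Friday (+1)
2154: Saturday (+1)
2155: Sunday (+1)
2156: Tuesday (+2)
18 May falls on a Tuesday in 2156.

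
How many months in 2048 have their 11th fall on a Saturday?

3

Check the 11th of each month of 2048: Jan 11: Sat, Feb 11: Tue, Mar 11: Wed, Apr 11: Sat, May 11: Mon, Jun 11: Thu, Jul 11: Sat, Aug 11: Tue, Sep 11: Fri, Oct 11: Sun, Nov 11: Wed, Dec 11: Fri.
Saturday occurs in January, April, July — 3 months.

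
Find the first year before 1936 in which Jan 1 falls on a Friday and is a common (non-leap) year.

Jan 1 advances by 2 weekdays after a leap year and by 1 after a common year.
1936: Jan 1 is Wednesday (leap).
1935: Tuesday
1934: Monday
1933: Sunday
1932: Friday (leap)
1931: Thursday
1930: Wednesday
1929: Tuesday
1928: Sunday (leap)
1927: Saturday
1926: Friday
1926 begins on a Friday and is a common year.

1926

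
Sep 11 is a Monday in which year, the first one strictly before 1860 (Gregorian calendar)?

From one year to the next, a fixed date's weekday advances by 1, or by 2 when a Feb 29 lies between the two dates.
1860: September 11 is Tuesday.
1859: Sunday (−2)
1858: Saturday (−1)
1857: Friday (−1)
1856: Thursday (−1)
1855: Tuesday (−2)
1854: Monday (−1)
Sep 11 falls on a Monday in 1854.

1854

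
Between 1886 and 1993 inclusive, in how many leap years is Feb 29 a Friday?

3

Leap years in 1886–1993: 26 of them.
Feb 29 weekday advances by 5 (mod 7) from one leap year to the next four years later (or differs when a century non-leap intervenes).
Leap-day weekdays: 1888:Wed 1892:Mon 1896:Sat 1904:Mon 1908:Sat 1912:Thu 1916:Tue 1920:Sun 1924:Fri✓ 1928:Wed 1932:Mon 1936:Sat 1940:Thu 1944:Tue 1948:Sun 1952:Fri✓ 1956:Wed 1960:Mon 1964:Sat 1968:Thu 1972:Tue 1976:Sun 1980:Fri✓ 1984:Wed 1988:Mon 1992:Sat
Friday: 1924, 1952, 1980 → 3.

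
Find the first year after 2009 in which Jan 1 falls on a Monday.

Jan 1 advances by 2 weekdays after a leap year and by 1 after a common year.
2009: Jan 1 is Thursday.
2010: Friday
2011: Saturday
2012: Sunday (leap)
2013: Tuesday
2014: Wednesday
2015: Thursday
2016: Friday (leap)
2017: Sunday
2018: Monday
2018 begins on a Monday

2018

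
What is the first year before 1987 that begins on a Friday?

1982

Jan 1 advances by 2 weekdays after a leap year and by 1 after a common year.
1987: Jan 1 is Thursday.
1986: Wednesday
1985: Tuesday
1984: Sunday (leap)
1983: Saturday
1982: Friday
1982 begins on a Friday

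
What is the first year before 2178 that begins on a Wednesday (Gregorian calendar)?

Jan 1 advances by 2 weekdays after a leap year and by 1 after a common year.
2178: Jan 1 is Thursday.
2177: Wednesday
2177 begins on a Wednesday

2177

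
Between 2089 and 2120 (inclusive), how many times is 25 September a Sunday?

Track 25 September's weekday year by year (advancing +1, or +2 across a Feb 29):
  2089: Sun ✓  2090: Mon (+1)  2091: Tue (+1)  2092: Thu (+2)  2093: Fri (+1)
  2094: Sat (+1)  2095: Sun (+1) ✓  2096: Tue (+2)  2097: Wed (+1)  2098: Thu (+1)
  2099: Fri (+1)  2100: Sat (+1)  2101: Sun (+1) ✓  2102: Mon (+1)  … (4 more years) …
  2107: Sun (+1) ✓  2108: Tue (+2)  2109: Wed (+1)  2110: Thu (+1)  2111: Fri (+1)
  2112: Sun (+2) ✓  2113: Mon (+1)  2114: Tue (+1)  2115: Wed (+1)  2116: Fri (+2)
  2117: Sat (+1)  2118: Sun (+1) ✓  2119: Mon (+1)  2120: Wed (+2)
Sunday years: 2089, 2095, 2101, 2107, 2112, 2118 — 6 in total.

6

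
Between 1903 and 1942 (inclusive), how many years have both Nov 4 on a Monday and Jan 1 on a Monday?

Check each year's weekday for Nov 4 and Jan 1:
  1903: Wed/Thu  1904: Fri/Fri  1905: Sat/Sun  1906: Sun/Mon  1907: Mon/Tue  1908: Wed/Wed  1909: Thu/Fri  1910: Fri/Sat  1911: Sat/Sun  1912: Mon/Mon ✓  1913: Tue/Wed  1914: Wed/Thu  1915: Thu/Fri  1916: Sat/Sat  …(12 more)…  1929: Mon/Tue  1930: Tue/Wed  1931: Wed/Thu  1932: Fri/Fri  1933: Sat/Sun  1934: Sun/Mon  1935: Mon/Tue  1936: Wed/Wed  1937: Thu/Fri  1938: Fri/Sat  1939: Sat/Sun  1940: Mon/Mon ✓  1941: Tue/Wed  1942: Wed/Thu
Both conditions hold in: 1912, 1940 — 2.

2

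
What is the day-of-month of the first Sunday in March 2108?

March 1, 2108 is a Thursday, so the first Sunday is the 4th.
The first Sunday is 4 + 0 = 4.

4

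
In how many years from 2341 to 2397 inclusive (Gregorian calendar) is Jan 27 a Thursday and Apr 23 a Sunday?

2

Check each year's weekday for Jan 27 and Apr 23:
  2341: Mon/Wed  2342: Tue/Thu  2343: Wed/Fri  2344: Thu/Sun ✓  2345: Sat/Mon  2346: Sun/Tue  2347: Mon/Wed  2348: Tue/Fri  2349: Thu/Sat  2350: Fri/Sun  2351: Sat/Mon  2352: Sun/Wed  2353: Tue/Thu  2354: Wed/Fri  …(29 more)…  2384: Fri/Mon  2385: Sun/Tue  2386: Mon/Wed  2387: Tue/Thu  2388: Wed/Sat  2389: Fri/Sun  2390: Sat/Mon  2391: Sun/Tue  2392: Mon/Thu  2393: Wed/Fri  2394: Thu/Sat  2395: Fri/Sun  2396: Sat/Tue  2397: Mon/Wed
Both conditions hold in: 2344, 2372 — 2.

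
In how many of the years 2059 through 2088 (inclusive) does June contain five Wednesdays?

June has 30 days; it has five Wednesdays when Wednesday falls among the first (month-length − 28) days — i.e. when June 1 is one of Wednesday/Tuesday.
June 1 by year: 2059:Sun 2060:Tue✓ 2061:Wed✓ 2062:Thu 2063:Fri 2064:Sun 2065:Mon 2066:Tue✓ 2067:Wed✓ 2068:Fri 2069:Sat 2070:Sun 2071:Mon 2072:Wed✓ 2073:Thu 2074:Fri 2075:Sat 2076:Mon 2077:Tue✓ 2078:Wed✓ 2079:Thu 2080:Sat 2081:Sun 2082:Mon 2083:Tue✓ 2084:Thu 2085:Fri 2086:Sat 2087:Sun 2088:Tue✓
Years with five Wednesdays: 2060, 2061, 2066, 2067, 2072, 2077, 2078, 2083, 2088 → 9.

9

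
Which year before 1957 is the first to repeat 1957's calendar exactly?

Two years share a calendar iff Jan 1 falls on the same weekday and both are leap or both are common. 1957: Jan 1 is Tuesday, common year.
1956: Jan 1 Sunday, leap
1955: Jan 1 Saturday, common
1954: Jan 1 Friday, common
1953: Jan 1 Thursday, common
1952: Jan 1 Tuesday, leap
1951: Jan 1 Monday, common
1950: Jan 1 Sunday, common
1949: Jan 1 Saturday, common
1948: Jan 1 Thursday, leap
1947: Jan 1 Wednesday, common
1946: Jan 1 Tuesday, common
1946 matches on both conditions.

1946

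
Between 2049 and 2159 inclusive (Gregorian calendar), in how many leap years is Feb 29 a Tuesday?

4

Leap years in 2049–2159: 26 of them.
Feb 29 weekday advances by 5 (mod 7) from one leap year to the next four years later (or differs when a century non-leap intervenes).
Leap-day weekdays: 2052:Thu 2056:Tue✓ 2060:Sun 2064:Fri 2068:Wed 2072:Mon 2076:Sat 2080:Thu 2084:Tue✓ 2088:Sun 2092:Fri 2096:Wed 2104:Fri 2108:Wed 2112:Mon 2116:Sat 2120:Thu 2124:Tue✓ 2128:Sun 2132:Fri 2136:Wed 2140:Mon 2144:Sat 2148:Thu 2152:Tue✓ 2156:Sun
Tuesday: 2056, 2084, 2124, 2152 → 4.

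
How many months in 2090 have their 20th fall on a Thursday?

2

Check the 20th of each month of 2090: Jan 20: Fri, Feb 20: Mon, Mar 20: Mon, Apr 20: Thu, May 20: Sat, Jun 20: Tue, Jul 20: Thu, Aug 20: Sun, Sep 20: Wed, Oct 20: Fri, Nov 20: Mon, Dec 20: Wed.
Thursday occurs in April, July — 2 months.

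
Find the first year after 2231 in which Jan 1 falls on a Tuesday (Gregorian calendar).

2233

Jan 1 advances by 2 weekdays after a leap year and by 1 after a common year.
2231: Jan 1 is Saturday.
2232: Sunday (leap)
2233: Tuesday
2233 begins on a Tuesday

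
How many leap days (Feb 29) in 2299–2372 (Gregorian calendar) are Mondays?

Leap years in 2299–2372: 18 of them.
Feb 29 weekday advances by 5 (mod 7) from one leap year to the next four years later (or differs when a century non-leap intervenes).
Leap-day weekdays: 2304:Mon✓ 2308:Sat 2312:Thu 2316:Tue 2320:Sun 2324:Fri 2328:Wed 2332:Mon✓ 2336:Sat 2340:Thu 2344:Tue 2348:Sun 2352:Fri 2356:Wed 2360:Mon✓ 2364:Sat 2368:Thu 2372:Tue
Monday: 2304, 2332, 2360 → 3.

3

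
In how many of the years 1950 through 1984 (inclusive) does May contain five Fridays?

14

May has 31 days; it has five Fridays when Friday falls among the first (month-length − 28) days — i.e. when May 1 is one of Friday/Thursday/Wednesday.
May 1 by year: 1950:Mon 1951:Tue 1952:Thu✓ 1953:Fri✓ 1954:Sat 1955:Sun 1956:Tue 1957:Wed✓ 1958:Thu✓ 1959:Fri✓ 1960:Sun 1961:Mon 1962:Tue 1963:Wed✓ 1964:Fri✓ …(5 more)… 1970:Fri✓ 1971:Sat 1972:Mon 1973:Tue 1974:Wed✓ 1975:Thu✓ 1976:Sat 1977:Sun 1978:Mon 1979:Tue 1980:Thu✓ 1981:Fri✓ 1982:Sat 1983:Sun 1984:Tue
Years with five Fridays: 1952, 1953, 1957, 1958, 1959, 1963, 1964, 1968, 1969, 1970, 1974, 1975, 1980, 1981 → 14.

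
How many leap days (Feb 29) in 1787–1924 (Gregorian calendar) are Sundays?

Leap years in 1787–1924: 33 of them.
Feb 29 weekday advances by 5 (mod 7) from one leap year to the next four years later (or differs when a century non-leap intervenes).
Leap-day weekdays: 1788:Fri 1792:Wed 1796:Mon 1804:Wed 1808:Mon 1812:Sat 1816:Thu 1820:Tue 1824:Sun✓ 1828:Fri 1832:Wed 1836:Mon 1840:Sat …(7 more)… 1872:Thu 1876:Tue 1880:Sun✓ 1884:Fri 1888:Wed 1892:Mon 1896:Sat 1904:Mon 1908:Sat 1912:Thu 1916:Tue 1920:Sun✓ 1924:Fri
Sunday: 1824, 1852, 1880, 1920 → 4.

4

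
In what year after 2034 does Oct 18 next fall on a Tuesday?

2039

From one year to the next, a fixed date's weekday advances by 1, or by 2 when a Feb 29 lies between the two dates.
2034: October 18 is Wednesday.
2035: Thursday (+1)
2036: Saturday (+2)
2037: Sunday (+1)
2038: Monday (+1)
2039: Tuesday (+1)
Oct 18 falls on a Tuesday in 2039.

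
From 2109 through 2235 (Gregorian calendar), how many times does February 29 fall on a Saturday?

Leap years in 2109–2235: 30 of them.
Feb 29 weekday advances by 5 (mod 7) from one leap year to the next four years later (or differs when a century non-leap intervenes).
Leap-day weekdays: 2112:Mon 2116:Sat✓ 2120:Thu 2124:Tue 2128:Sun 2132:Fri 2136:Wed 2140:Mon 2144:Sat✓ 2148:Thu 2152:Tue 2156:Sun 2160:Fri …(4 more)… 2180:Tue 2184:Sun 2188:Fri 2192:Wed 2196:Mon 2204:Wed 2208:Mon 2212:Sat✓ 2216:Thu 2220:Tue 2224:Sun 2228:Fri 2232:Wed
Saturday: 2116, 2144, 2172, 2212 → 4.

4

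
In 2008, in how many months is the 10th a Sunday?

Check the 10th of each month of 2008: Jan 10: Thu, Feb 10: Sun, Mar 10: Mon, Apr 10: Thu, May 10: Sat, Jun 10: Tue, Jul 10: Thu, Aug 10: Sun, Sep 10: Wed, Oct 10: Fri, Nov 10: Mon, Dec 10: Wed.
Sunday occurs in February, August — 2 months.

2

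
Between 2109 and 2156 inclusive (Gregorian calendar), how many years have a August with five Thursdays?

August has 31 days; it has five Thursdays when Thursday falls among the first (month-length − 28) days — i.e. when August 1 is one of Thursday/Wednesday/Tuesday.
August 1 by year: 2109:Thu✓ 2110:Fri 2111:Sat 2112:Mon 2113:Tue✓ 2114:Wed✓ 2115:Thu✓ 2116:Sat 2117:Sun 2118:Mon 2119:Tue✓ 2120:Thu✓ 2121:Fri 2122:Sat 2123:Sun …(18 more)… 2142:Wed✓ 2143:Thu✓ 2144:Sat 2145:Sun 2146:Mon 2147:Tue✓ 2148:Thu✓ 2149:Fri 2150:Sat 2151:Sun 2152:Tue✓ 2153:Wed✓ 2154:Thu✓ 2155:Fri 2156:Sun
Years with five Thursdays: 2109, 2113, 2114, 2115, 2119, 2120, 2124, 2125, 2126, 2130, 2131, 2136, 2137, 2141, 2142, 2143, 2147, 2148, 2152, 2153, 2154 → 21.

21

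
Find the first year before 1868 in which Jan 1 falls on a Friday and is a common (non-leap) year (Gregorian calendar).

1858

Jan 1 advances by 2 weekdays after a leap year and by 1 after a common year.
1868: Jan 1 is Wednesday (leap).
1867: Tuesday
1866: Monday
1865: Sunday
1864: Friday (leap)
1863: Thursday
1862: Wednesday
1861: Tuesday
1860: Sunday (leap)
1859: Saturday
1858: Friday
1858 begins on a Friday and is a common year.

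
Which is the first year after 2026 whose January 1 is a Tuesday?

Jan 1 advances by 2 weekdays after a leap year and by 1 after a common year.
2026: Jan 1 is Thursday.
2027: Friday
2028: Saturday (leap)
2029: Monday
2030: Tuesday
2030 begins on a Tuesday

2030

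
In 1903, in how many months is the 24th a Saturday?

Check the 24th of each month of 1903: Jan 24: Sat, Feb 24: Tue, Mar 24: Tue, Apr 24: Fri, May 24: Sun, Jun 24: Wed, Jul 24: Fri, Aug 24: Mon, Sep 24: Thu, Oct 24: Sat, Nov 24: Tue, Dec 24: Thu.
Saturday occurs in January, October — 2 months.

2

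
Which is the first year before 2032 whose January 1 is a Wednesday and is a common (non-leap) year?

Jan 1 advances by 2 weekdays after a leap year and by 1 after a common year.
2032: Jan 1 is Thursday (leap).
2031: Wednesday
2031 begins on a Wednesday and is a common year.

2031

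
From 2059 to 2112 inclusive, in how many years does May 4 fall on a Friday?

Track May 4's weekday year by year (advancing +1, or +2 across a Feb 29):
  2059: Sun  2060: Tue (+2)  2061: Wed (+1)  2062: Thu (+1)  2063: Fri (+1) ✓
  2064: Sun (+2)  2065: Mon (+1)  2066: Tue (+1)  2067: Wed (+1)  2068: Fri (+2) ✓
  2069: Sat (+1)  2070: Sun (+1)  2071: Mon (+1)  2072: Wed (+2)  … (26 more years) …
  2099: Mon (+1)  2100: Tue (+1)  2101: Wed (+1)  2102: Thu (+1)  2103: Fri (+1) ✓
  2104: Sun (+2)  2105: Mon (+1)  2106: Tue (+1)  2107: Wed (+1)  2108: Fri (+2) ✓
  2109: Sat (+1)  2110: Sun (+1)  2111: Mon (+1)  2112: Wed (+2)
Friday years: 2063, 2068, 2074, 2085, 2091, 2096, 2103, 2108 — 8 in total.

8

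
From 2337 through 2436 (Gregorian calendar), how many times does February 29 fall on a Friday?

4

Leap years in 2337–2436: 25 of them.
Feb 29 weekday advances by 5 (mod 7) from one leap year to the next four years later (or differs when a century non-leap intervenes).
Leap-day weekdays: 2340:Thu 2344:Tue 2348:Sun 2352:Fri✓ 2356:Wed 2360:Mon 2364:Sat 2368:Thu 2372:Tue 2376:Sun 2380:Fri✓ 2384:Wed 2388:Mon 2392:Sat 2396:Thu 2400:Tue 2404:Sun 2408:Fri✓ 2412:Wed 2416:Mon 2420:Sat 2424:Thu 2428:Tue 2432:Sun 2436:Fri✓
Friday: 2352, 2380, 2408, 2436 → 4.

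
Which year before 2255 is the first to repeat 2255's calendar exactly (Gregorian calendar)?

2249

Two years share a calendar iff Jan 1 falls on the same weekday and both are leap or both are common. 2255: Jan 1 is Monday, common year.
2254: Jan 1 Sunday, common
2253: Jan 1 Saturday, common
2252: Jan 1 Thursday, leap
2251: Jan 1 Wednesday, common
2250: Jan 1 Tuesday, common
2249: Jan 1 Monday, common
2249 matches on both conditions.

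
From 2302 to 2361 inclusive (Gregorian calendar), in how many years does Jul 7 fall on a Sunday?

Track Jul 7's weekday year by year (advancing +1, or +2 across a Feb 29):
  2302: Mon  2303: Tue (+1)  2304: Thu (+2)  2305: Fri (+1)  2306: Sat (+1)
  2307: Sun (+1) ✓  2308: Tue (+2)  2309: Wed (+1)  2310: Thu (+1)  2311: Fri (+1)
  2312: Sun (+2) ✓  2313: Mon (+1)  2314: Tue (+1)  2315: Wed (+1)  … (32 more years) …
  2348: Wed (+2)  2349: Thu (+1)  2350: Fri (+1)  2351: Sat (+1)  2352: Mon (+2)
  2353: Tue (+1)  2354: Wed (+1)  2355: Thu (+1)  2356: Sat (+2)  2357: Sun (+1) ✓
  2358: Mon (+1)  2359: Tue (+1)  2360: Thu (+2)  2361: Fri (+1)
Sunday years: 2307, 2312, 2318, 2329, 2335, 2340, 2346, 2357 — 8 in total.

8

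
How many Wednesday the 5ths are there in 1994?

2

Check the 5th of each month of 1994: Jan 5: Wed, Feb 5: Sat, Mar 5: Sat, Apr 5: Tue, May 5: Thu, Jun 5: Sun, Jul 5: Tue, Aug 5: Fri, Sep 5: Mon, Oct 5: Wed, Nov 5: Sat, Dec 5: Mon.
Wednesday occurs in January, October — 2 months.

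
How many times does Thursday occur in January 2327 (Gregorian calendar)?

January 2327 has 31 days and begins on Saturday.
The first Thursday is January 6.
Thursdays fall on 6, 13, 20, 27 — that's 4.

4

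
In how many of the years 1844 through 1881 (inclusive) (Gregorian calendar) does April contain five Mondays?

11

April has 30 days; it has five Mondays when Monday falls among the first (month-length − 28) days — i.e. when April 1 is one of Monday/Sunday.
April 1 by year: 1844:Mon✓ 1845:Tue 1846:Wed 1847:Thu 1848:Sat 1849:Sun✓ 1850:Mon✓ 1851:Tue 1852:Thu 1853:Fri 1854:Sat 1855:Sun✓ 1856:Tue 1857:Wed 1858:Thu …(8 more)… 1867:Mon✓ 1868:Wed 1869:Thu 1870:Fri 1871:Sat 1872:Mon✓ 1873:Tue 1874:Wed 1875:Thu 1876:Sat 1877:Sun✓ 1878:Mon✓ 1879:Tue 1880:Thu 1881:Fri
Years with five Mondays: 1844, 1849, 1850, 1855, 1860, 1861, 1866, 1867, 1872, 1877, 1878 → 11.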